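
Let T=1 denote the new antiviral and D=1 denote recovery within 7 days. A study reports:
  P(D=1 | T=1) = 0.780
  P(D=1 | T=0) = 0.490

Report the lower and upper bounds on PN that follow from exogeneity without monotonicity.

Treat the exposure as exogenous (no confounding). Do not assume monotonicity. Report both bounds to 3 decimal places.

Let p₁ = 0.78, p₀ = 0.49.
Under exogeneity alone the bounds on PN are max{0,(p₁−p₀)/p₁} ≤ PN ≤ min{1,(1−p₀)/p₁}.
  lower = (p₁ − p₀)/p₁ = 0.29 / 0.78 ≈ 0.3718
  upper = min{1, (1 − p₀)/p₁} = 0.51 / 0.78 ≈ 0.6538

0.372 ≤ PN ≤ 0.654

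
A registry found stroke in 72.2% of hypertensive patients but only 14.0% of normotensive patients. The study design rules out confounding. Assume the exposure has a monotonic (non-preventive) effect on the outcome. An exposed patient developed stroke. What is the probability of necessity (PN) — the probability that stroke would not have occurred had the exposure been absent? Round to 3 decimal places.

p₁ = 0.722, p₀ = 0.14.
Under exogeneity and monotonicity, PN = (p₁ − p₀) / p₁.
PN = (0.722 − 0.14) / 0.722 = 0.582 / 0.722 ≈ 0.8061

PN ≈ 0.806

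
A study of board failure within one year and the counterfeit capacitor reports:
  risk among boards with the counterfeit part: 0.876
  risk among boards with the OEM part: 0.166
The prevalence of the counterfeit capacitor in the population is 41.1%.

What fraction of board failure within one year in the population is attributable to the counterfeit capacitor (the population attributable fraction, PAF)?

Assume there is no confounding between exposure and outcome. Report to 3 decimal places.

PAF ≈ 0.637

Let p₁ = 0.876, p₀ = 0.166.
Overall risk P(Y=1) = π·p₁ + (1−π)·p₀ = 0.411×0.876 + 0.589×0.166 = 0.45781.
Under exogeneity, PAF = [P(Y=1) − p₀] / P(Y=1).
PAF = (0.45781 − 0.166) / 0.45781 ≈ 0.6374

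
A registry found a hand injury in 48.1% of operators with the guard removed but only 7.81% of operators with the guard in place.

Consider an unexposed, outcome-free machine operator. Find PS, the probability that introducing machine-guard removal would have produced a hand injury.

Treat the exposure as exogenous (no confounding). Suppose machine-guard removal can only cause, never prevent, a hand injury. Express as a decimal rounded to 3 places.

PS ≈ 0.437

p₁ = 0.481, p₀ = 0.0781.
Under exogeneity and monotonicity, PS = (p₁ − p₀) / (1 − p₀).
PS = (0.481 − 0.0781) / (1 − 0.0781) = 0.4029 / 0.9219 ≈ 0.4370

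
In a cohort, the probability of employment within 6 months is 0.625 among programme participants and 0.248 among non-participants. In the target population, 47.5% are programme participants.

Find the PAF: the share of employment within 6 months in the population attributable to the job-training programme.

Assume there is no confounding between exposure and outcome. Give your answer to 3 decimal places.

Let p₁ = 0.625, p₀ = 0.248.
Overall risk P(Y=1) = π·p₁ + (1−π)·p₀ = 0.475×0.625 + 0.525×0.248 = 0.42707.
Under exogeneity, PAF = [P(Y=1) − p₀] / P(Y=1).
PAF = (0.42707 − 0.248) / 0.42707 ≈ 0.4193

PAF ≈ 0.419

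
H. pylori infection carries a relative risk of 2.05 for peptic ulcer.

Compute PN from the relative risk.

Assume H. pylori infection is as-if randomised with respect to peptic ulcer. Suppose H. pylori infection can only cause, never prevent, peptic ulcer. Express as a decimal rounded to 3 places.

Under exogeneity and monotonicity, PN = (RR − 1) / RR = 1 − 1/RR.
PN = (2.05 − 1) / 2.05 = 1.05 / 2.05 ≈ 0.5122

PN ≈ 0.512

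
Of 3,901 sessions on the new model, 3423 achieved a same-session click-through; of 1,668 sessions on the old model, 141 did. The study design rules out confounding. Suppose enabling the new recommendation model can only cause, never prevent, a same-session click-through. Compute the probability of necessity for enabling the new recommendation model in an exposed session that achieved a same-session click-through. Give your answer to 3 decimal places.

p₁ = P(outcome | exposed) = 3423/3901 = 0.87747
p₀ = P(outcome | unexposed) = 141/1668 = 0.084532
Under exogeneity and monotonicity, PN = (p₁ − p₀) / p₁.
PN = (0.87747 − 0.084532) / 0.87747 = 0.79293 / 0.87747 ≈ 0.9037

PN ≈ 0.904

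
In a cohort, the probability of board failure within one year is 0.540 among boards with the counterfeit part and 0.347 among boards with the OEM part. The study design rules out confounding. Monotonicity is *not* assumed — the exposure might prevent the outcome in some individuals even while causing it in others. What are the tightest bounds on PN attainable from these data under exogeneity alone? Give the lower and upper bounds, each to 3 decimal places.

0.357 ≤ PN ≤ 1.000

Let p₁ = 0.54, p₀ = 0.347.
Under exogeneity alone the bounds on PN are max{0,(p₁−p₀)/p₁} ≤ PN ≤ min{1,(1−p₀)/p₁}.
  lower = (p₁ − p₀)/p₁ = 0.193 / 0.54 ≈ 0.3574
  upper = min{1, (1 − p₀)/p₁} = 0.653 / 0.54 ≈ 1.2093 → capped at 1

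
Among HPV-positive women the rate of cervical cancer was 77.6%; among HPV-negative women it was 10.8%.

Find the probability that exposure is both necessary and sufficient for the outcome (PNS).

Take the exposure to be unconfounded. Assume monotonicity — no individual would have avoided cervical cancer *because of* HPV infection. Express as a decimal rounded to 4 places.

p₁ = 0.776, p₀ = 0.108.
Under exogeneity and monotonicity, PNS = p₁ − p₀.
PNS = 0.776 − 0.108 = 0.668

PNS ≈ 0.6680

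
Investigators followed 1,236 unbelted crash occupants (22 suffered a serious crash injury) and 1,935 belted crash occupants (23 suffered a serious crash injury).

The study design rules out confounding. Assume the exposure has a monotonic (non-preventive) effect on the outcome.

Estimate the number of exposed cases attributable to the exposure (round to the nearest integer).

about 7 cases

p₁ = P(outcome | exposed) = 22/1236 = 0.017799
p₀ = P(outcome | unexposed) = 23/1935 = 0.011886
PN = (p₁ − p₀)/p₁ = (0.017799 − 0.011886) / 0.017799 ≈ 0.33221.
Attributable cases ≈ PN × (exposed cases) = 0.33221 × 22 ≈ 7.31.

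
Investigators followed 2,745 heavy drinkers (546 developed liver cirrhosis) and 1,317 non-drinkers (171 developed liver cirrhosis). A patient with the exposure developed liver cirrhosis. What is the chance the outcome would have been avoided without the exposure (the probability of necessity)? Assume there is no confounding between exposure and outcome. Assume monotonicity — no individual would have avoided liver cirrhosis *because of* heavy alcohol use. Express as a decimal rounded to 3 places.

p₁ = P(outcome | exposed) = 546/2745 = 0.19891
p₀ = P(outcome | unexposed) = 171/1317 = 0.12984
Under exogeneity and monotonicity, PN = (p₁ − p₀) / p₁.
PN = (0.19891 − 0.12984) / 0.19891 = 0.069067 / 0.19891 ≈ 0.3472

PN ≈ 0.347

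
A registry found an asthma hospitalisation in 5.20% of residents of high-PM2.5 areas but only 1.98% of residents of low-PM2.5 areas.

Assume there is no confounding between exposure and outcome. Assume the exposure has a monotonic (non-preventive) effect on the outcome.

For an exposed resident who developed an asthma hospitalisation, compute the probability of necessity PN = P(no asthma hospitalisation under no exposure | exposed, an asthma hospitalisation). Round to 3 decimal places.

p₁ = 0.052, p₀ = 0.0198.
Under exogeneity and monotonicity, PN = (p₁ − p₀) / p₁.
PN = (0.052 − 0.0198) / 0.052 = 0.0322 / 0.052 ≈ 0.6192

PN ≈ 0.619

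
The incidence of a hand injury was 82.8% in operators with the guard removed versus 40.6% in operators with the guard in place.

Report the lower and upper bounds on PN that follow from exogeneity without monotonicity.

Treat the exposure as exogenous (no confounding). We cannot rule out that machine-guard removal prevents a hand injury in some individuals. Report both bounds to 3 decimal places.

0.510 ≤ PN ≤ 0.717

p₁ = 0.828, p₀ = 0.406.
Under exogeneity alone the bounds on PN are max{0,(p₁−p₀)/p₁} ≤ PN ≤ min{1,(1−p₀)/p₁}.
  lower = (p₁ − p₀)/p₁ = 0.422 / 0.828 ≈ 0.5097
  upper = min{1, (1 − p₀)/p₁} = 0.594 / 0.828 ≈ 0.7174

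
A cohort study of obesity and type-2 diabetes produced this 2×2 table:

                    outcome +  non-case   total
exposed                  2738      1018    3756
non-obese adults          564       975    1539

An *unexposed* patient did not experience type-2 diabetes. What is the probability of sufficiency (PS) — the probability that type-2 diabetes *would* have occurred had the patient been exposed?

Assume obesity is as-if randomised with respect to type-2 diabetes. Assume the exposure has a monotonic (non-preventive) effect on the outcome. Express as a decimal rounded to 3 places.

p₁ = P(outcome | exposed) = 2738/3756 = 0.72897
p₀ = P(outcome | unexposed) = 564/1539 = 0.36647
Under exogeneity and monotonicity, PS = (p₁ − p₀)/(1 − p₀).
PS = (0.72897 − 0.36647) / 0.63353 ≈ 0.5722

PS ≈ 0.572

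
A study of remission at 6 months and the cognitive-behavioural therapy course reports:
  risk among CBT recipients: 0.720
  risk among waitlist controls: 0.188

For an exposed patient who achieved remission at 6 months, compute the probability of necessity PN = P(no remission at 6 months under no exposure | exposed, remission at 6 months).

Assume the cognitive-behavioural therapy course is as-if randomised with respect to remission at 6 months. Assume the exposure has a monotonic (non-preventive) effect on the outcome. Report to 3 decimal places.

Let p₁ = 0.72, p₀ = 0.188.
Under exogeneity and monotonicity, PN = (p₁ − p₀) / p₁.
PN = (0.72 − 0.188) / 0.72 = 0.532 / 0.72 ≈ 0.7389

PN ≈ 0.739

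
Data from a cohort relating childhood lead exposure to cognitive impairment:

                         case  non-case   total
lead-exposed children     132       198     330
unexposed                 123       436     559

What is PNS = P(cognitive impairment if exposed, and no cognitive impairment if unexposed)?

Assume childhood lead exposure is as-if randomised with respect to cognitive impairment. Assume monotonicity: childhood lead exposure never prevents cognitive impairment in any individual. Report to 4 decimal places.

p₁ = P(outcome | exposed) = 132/330 = 0.4
p₀ = P(outcome | unexposed) = 123/559 = 0.22004
Under exogeneity and monotonicity, PNS = p₁ − p₀.
PNS = 0.4 − 0.22004 = 0.17996

PNS ≈ 0.1800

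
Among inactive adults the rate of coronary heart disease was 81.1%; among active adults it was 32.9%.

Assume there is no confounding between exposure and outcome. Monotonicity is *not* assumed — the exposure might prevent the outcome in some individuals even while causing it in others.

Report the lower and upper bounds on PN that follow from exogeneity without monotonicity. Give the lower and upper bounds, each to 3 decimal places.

0.594 ≤ PN ≤ 0.827

p₁ = 0.811, p₀ = 0.329.
Under exogeneity alone the bounds on PN are max{0,(p₁−p₀)/p₁} ≤ PN ≤ min{1,(1−p₀)/p₁}.
  lower = (p₁ − p₀)/p₁ = 0.482 / 0.811 ≈ 0.5943
  upper = min{1, (1 − p₀)/p₁} = 0.671 / 0.811 ≈ 0.8274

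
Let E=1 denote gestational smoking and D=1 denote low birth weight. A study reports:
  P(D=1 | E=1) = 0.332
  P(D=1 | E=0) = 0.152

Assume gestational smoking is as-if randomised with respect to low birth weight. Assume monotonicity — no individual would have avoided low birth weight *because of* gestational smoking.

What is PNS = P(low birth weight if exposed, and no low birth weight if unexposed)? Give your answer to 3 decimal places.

Let p₁ = 0.332, p₀ = 0.152.
Under exogeneity and monotonicity, PNS = p₁ − p₀.
PNS = 0.332 − 0.152 = 0.18

PNS ≈ 0.180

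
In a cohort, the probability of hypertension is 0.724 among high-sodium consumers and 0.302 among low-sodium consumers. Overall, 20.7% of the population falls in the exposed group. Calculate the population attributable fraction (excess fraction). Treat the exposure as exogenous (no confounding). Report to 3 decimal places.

Let p₁ = 0.724, p₀ = 0.302.
Overall risk P(Y=1) = π·p₁ + (1−π)·p₀ = 0.207×0.724 + 0.793×0.302 = 0.38935.
Under exogeneity, PAF = [P(Y=1) − p₀] / P(Y=1).
PAF = (0.38935 − 0.302) / 0.38935 ≈ 0.2244

PAF ≈ 0.224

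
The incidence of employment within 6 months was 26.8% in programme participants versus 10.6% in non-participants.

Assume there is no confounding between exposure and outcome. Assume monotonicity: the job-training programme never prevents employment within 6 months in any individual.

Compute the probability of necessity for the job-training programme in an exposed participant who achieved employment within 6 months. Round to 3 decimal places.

PN ≈ 0.604

p₁ = 0.268, p₀ = 0.106.
Under exogeneity and monotonicity, PN = (p₁ − p₀) / p₁.
PN = (0.268 − 0.106) / 0.268 = 0.162 / 0.268 ≈ 0.6045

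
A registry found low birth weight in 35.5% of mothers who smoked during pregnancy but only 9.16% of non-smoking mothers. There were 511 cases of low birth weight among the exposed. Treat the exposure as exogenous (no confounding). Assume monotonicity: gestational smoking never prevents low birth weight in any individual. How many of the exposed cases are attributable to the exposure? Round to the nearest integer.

p₁ = 0.355, p₀ = 0.0916.
PN = (p₁ − p₀)/p₁ = (0.355 − 0.0916) / 0.355 ≈ 0.74197.
Attributable cases ≈ PN × (exposed cases) = 0.74197 × 511 ≈ 379.15.

about 379 cases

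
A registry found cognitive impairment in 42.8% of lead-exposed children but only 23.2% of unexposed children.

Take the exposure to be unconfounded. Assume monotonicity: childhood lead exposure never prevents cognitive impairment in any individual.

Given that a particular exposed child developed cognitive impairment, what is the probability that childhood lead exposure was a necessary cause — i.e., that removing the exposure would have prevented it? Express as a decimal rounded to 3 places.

PN ≈ 0.458

p₁ = 0.428, p₀ = 0.232.
Under exogeneity and monotonicity, PN = (p₁ − p₀) / p₁.
PN = (0.428 − 0.232) / 0.428 = 0.196 / 0.428 ≈ 0.4579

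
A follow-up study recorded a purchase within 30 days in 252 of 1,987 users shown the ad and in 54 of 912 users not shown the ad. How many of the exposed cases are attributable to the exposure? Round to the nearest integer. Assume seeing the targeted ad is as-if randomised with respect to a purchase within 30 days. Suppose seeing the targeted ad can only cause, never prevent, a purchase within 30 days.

about 134 cases

p₁ = P(outcome | exposed) = 252/1987 = 0.12682
p₀ = P(outcome | unexposed) = 54/912 = 0.059211
PN = (p₁ − p₀)/p₁ = (0.12682 − 0.059211) / 0.12682 ≈ 0.53313.
Attributable cases ≈ PN × (exposed cases) = 0.53313 × 252 ≈ 134.35.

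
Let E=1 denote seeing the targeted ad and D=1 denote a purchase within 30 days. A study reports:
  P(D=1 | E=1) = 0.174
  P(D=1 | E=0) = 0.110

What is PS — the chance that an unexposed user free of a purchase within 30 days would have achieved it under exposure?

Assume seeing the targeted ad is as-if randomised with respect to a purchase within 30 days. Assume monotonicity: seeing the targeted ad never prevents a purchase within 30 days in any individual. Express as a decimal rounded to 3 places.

Let p₁ = 0.174, p₀ = 0.11.
Under exogeneity and monotonicity, PS = (p₁ − p₀) / (1 − p₀).
PS = (0.174 − 0.11) / (1 − 0.11) = 0.064 / 0.89 ≈ 0.0719

PS ≈ 0.072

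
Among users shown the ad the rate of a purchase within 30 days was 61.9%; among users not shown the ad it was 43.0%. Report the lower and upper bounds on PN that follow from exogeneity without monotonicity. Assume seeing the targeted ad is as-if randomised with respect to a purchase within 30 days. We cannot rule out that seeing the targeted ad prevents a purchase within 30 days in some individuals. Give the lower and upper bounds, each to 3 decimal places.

p₁ = 0.619, p₀ = 0.43.
Under exogeneity alone the bounds on PN are max{0,(p₁−p₀)/p₁} ≤ PN ≤ min{1,(1−p₀)/p₁}.
  lower = (p₁ − p₀)/p₁ = 0.189 / 0.619 ≈ 0.3053
  upper = min{1, (1 − p₀)/p₁} = 0.57 / 0.619 ≈ 0.9208

0.305 ≤ PN ≤ 0.921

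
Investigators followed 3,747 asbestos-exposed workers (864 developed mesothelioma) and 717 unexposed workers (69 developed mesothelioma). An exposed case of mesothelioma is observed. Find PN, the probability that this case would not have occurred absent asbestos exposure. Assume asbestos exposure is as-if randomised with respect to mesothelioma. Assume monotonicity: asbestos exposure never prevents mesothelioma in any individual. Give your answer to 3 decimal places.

PN ≈ 0.583

p₁ = P(outcome | exposed) = 864/3747 = 0.23058
p₀ = P(outcome | unexposed) = 69/717 = 0.096234
Under exogeneity and monotonicity, PN = (p₁ − p₀) / p₁.
PN = (0.23058 − 0.096234) / 0.23058 = 0.13435 / 0.23058 ≈ 0.5827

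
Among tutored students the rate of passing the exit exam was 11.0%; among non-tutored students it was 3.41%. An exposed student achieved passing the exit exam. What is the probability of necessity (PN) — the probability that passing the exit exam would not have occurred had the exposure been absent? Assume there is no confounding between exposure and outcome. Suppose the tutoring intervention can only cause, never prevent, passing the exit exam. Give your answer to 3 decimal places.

PN ≈ 0.690

p₁ = 0.11, p₀ = 0.0341.
Under exogeneity and monotonicity, PN = (p₁ − p₀) / p₁.
PN = (0.11 − 0.0341) / 0.11 = 0.0759 / 0.11 ≈ 0.6900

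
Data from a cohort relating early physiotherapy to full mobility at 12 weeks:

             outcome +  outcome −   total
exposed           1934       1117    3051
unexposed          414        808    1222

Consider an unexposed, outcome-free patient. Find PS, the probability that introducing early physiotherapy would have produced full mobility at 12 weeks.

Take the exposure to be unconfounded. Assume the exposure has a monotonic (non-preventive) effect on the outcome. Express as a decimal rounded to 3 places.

PS ≈ 0.446

p₁ = P(outcome | exposed) = 1934/3051 = 0.63389
p₀ = P(outcome | unexposed) = 414/1222 = 0.33879
Under exogeneity and monotonicity, PS = (p₁ − p₀) / (1 − p₀).
PS = (0.63389 − 0.33879) / (1 − 0.33879) = 0.2951 / 0.66121 ≈ 0.4463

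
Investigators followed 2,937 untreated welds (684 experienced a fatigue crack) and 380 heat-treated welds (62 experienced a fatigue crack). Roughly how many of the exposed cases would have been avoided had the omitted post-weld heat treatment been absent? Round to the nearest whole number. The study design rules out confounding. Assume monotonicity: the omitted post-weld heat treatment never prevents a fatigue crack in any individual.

p₁ = P(outcome | exposed) = 684/2937 = 0.23289
p₀ = P(outcome | unexposed) = 62/380 = 0.16316
PN = (p₁ − p₀)/p₁ = (0.23289 − 0.16316) / 0.23289 ≈ 0.29942.
Attributable cases ≈ PN × (exposed cases) = 0.29942 × 684 ≈ 204.81.

about 205 cases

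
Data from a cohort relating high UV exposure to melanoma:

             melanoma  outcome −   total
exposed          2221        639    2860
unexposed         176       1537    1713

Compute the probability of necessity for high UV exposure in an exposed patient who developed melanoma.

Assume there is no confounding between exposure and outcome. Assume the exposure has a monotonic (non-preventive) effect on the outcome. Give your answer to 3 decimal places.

PN ≈ 0.868

p₁ = P(outcome | exposed) = 2221/2860 = 0.77657
p₀ = P(outcome | unexposed) = 176/1713 = 0.10274
Under exogeneity and monotonicity, PN = (p₁ − p₀) / p₁.
PN = (0.77657 − 0.10274) / 0.77657 = 0.67383 / 0.77657 ≈ 0.8677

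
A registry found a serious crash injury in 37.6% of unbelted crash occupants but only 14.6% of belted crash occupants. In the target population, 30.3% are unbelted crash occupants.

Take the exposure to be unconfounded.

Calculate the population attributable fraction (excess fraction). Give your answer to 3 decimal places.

p₁ = 0.376, p₀ = 0.146.
Overall risk P(Y=1) = π·p₁ + (1−π)·p₀ = 0.303×0.376 + 0.697×0.146 = 0.21569.
Under exogeneity, PAF = [P(Y=1) − p₀] / P(Y=1).
PAF = (0.21569 − 0.146) / 0.21569 ≈ 0.3231

PAF ≈ 0.323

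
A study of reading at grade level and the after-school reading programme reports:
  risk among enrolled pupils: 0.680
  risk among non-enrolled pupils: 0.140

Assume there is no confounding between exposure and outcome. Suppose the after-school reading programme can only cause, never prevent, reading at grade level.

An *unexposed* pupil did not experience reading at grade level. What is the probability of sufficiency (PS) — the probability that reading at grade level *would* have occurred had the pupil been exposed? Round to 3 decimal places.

PS ≈ 0.628

Let p₁ = 0.68, p₀ = 0.14.
Under exogeneity and monotonicity, PS = (p₁ − p₀) / (1 − p₀).
PS = (0.68 − 0.14) / (1 − 0.14) = 0.54 / 0.86 ≈ 0.6279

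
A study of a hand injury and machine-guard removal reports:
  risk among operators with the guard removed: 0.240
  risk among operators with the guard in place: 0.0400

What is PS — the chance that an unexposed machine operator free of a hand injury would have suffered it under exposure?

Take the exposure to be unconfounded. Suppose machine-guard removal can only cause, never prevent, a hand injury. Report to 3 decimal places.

Let p₁ = 0.24, p₀ = 0.04.
Under exogeneity and monotonicity, PS = (p₁ − p₀) / (1 − p₀).
PS = (0.24 − 0.04) / (1 − 0.04) = 0.2 / 0.96 ≈ 0.2083

PS ≈ 0.208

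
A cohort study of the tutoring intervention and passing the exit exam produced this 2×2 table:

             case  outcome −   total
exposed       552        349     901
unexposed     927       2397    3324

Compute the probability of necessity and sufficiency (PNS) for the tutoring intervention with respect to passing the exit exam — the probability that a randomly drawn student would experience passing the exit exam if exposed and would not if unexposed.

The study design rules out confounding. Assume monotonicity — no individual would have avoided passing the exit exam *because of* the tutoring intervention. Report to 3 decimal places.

PNS ≈ 0.334

p₁ = P(outcome | exposed) = 552/901 = 0.61265
p₀ = P(outcome | unexposed) = 927/3324 = 0.27888
Under exogeneity and monotonicity, PNS = p₁ − p₀.
PNS = 0.61265 − 0.27888 = 0.33377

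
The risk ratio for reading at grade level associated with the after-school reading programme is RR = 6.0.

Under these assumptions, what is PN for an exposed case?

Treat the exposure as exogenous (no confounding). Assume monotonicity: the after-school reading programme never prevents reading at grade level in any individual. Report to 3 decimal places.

Under exogeneity and monotonicity, PN = (RR − 1) / RR = 1 − 1/RR.
PN = (6.0 − 1) / 6.0 = 5 / 6.0 ≈ 0.8333

PN ≈ 0.833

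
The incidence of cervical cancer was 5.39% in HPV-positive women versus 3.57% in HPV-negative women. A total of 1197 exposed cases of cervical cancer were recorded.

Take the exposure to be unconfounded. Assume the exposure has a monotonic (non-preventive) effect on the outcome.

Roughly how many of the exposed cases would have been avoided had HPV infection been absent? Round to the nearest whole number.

about 404 cases

p₁ = 0.0539, p₀ = 0.0357.
PN = (p₁ − p₀)/p₁ = (0.0539 − 0.0357) / 0.0539 ≈ 0.33766.
Attributable cases ≈ PN × (exposed cases) = 0.33766 × 1197 ≈ 404.18.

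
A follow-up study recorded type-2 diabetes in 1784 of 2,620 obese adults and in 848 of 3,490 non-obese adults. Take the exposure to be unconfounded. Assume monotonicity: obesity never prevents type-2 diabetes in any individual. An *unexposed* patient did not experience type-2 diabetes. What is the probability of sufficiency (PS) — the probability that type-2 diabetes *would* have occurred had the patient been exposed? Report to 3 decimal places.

p₁ = P(outcome | exposed) = 1784/2620 = 0.68092
p₀ = P(outcome | unexposed) = 848/3490 = 0.24298
Under exogeneity and monotonicity, PS = (p₁ − p₀) / (1 − p₀).
PS = (0.68092 − 0.24298) / (1 − 0.24298) = 0.43794 / 0.75702 ≈ 0.5785

PS ≈ 0.578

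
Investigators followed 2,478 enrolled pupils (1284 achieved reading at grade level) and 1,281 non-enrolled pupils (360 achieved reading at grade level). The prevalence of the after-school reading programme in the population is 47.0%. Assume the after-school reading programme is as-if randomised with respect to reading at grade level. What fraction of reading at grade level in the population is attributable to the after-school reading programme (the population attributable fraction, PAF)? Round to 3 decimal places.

PAF ≈ 0.284

p₁ = P(outcome | exposed) = 1284/2478 = 0.51816
p₀ = P(outcome | unexposed) = 360/1281 = 0.28103
Overall risk P(Y=1) = π·p₁ + (1−π)·p₀ = 0.47×0.51816 + 0.53×0.28103 = 0.39248.
Under exogeneity, PAF = [P(Y=1) − p₀] / P(Y=1).
PAF = (0.39248 − 0.28103) / 0.39248 ≈ 0.2840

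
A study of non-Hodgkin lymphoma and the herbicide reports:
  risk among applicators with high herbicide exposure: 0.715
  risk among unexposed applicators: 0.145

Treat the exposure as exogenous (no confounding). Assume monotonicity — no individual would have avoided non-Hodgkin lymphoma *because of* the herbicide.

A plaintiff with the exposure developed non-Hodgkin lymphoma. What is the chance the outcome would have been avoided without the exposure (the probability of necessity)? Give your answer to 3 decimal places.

Let p₁ = 0.715, p₀ = 0.145.
Under exogeneity and monotonicity, PN = (p₁ − p₀) / p₁.
PN = (0.715 − 0.145) / 0.715 = 0.57 / 0.715 ≈ 0.7972

PN ≈ 0.797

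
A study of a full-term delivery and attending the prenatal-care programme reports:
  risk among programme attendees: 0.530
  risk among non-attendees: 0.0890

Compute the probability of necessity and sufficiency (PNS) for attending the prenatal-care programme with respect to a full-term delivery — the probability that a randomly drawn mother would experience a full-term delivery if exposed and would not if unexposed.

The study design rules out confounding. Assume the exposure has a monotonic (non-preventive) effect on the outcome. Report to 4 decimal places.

Let p₁ = 0.53, p₀ = 0.089.
Under exogeneity and monotonicity, PNS = p₁ − p₀.
PNS = 0.53 − 0.089 = 0.441

PNS ≈ 0.4410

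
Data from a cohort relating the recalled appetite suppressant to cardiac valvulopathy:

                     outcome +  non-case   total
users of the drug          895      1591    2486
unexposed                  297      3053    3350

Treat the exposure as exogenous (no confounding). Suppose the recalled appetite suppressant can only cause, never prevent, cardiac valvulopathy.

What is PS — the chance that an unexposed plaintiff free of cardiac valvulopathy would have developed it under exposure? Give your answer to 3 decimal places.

p₁ = P(outcome | exposed) = 895/2486 = 0.36002
p₀ = P(outcome | unexposed) = 297/3350 = 0.088657
Under exogeneity and monotonicity, PS = (p₁ − p₀)/(1 − p₀).
PS = (0.36002 − 0.088657) / 0.91134 ≈ 0.2978

PS ≈ 0.298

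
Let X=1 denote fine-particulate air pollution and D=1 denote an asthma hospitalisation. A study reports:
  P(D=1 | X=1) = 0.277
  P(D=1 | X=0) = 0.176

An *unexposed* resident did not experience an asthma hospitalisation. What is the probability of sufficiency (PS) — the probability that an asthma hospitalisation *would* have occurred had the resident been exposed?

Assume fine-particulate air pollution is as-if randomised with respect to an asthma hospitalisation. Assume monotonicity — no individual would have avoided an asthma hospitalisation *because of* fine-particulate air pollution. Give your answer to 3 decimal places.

PS ≈ 0.123

Let p₁ = 0.277, p₀ = 0.176.
Under exogeneity and monotonicity, PS = (p₁ − p₀) / (1 − p₀).
PS = (0.277 − 0.176) / (1 − 0.176) = 0.101 / 0.824 ≈ 0.1226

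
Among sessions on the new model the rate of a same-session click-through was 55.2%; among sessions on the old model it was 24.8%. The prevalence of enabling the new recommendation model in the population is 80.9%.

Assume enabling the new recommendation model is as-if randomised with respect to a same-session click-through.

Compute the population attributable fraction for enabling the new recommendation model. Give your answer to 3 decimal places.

PAF ≈ 0.498

p₁ = 0.552, p₀ = 0.248.
Overall risk P(Y=1) = π·p₁ + (1−π)·p₀ = 0.809×0.552 + 0.191×0.248 = 0.49394.
Under exogeneity, PAF = [P(Y=1) − p₀] / P(Y=1).
PAF = (0.49394 − 0.248) / 0.49394 ≈ 0.4979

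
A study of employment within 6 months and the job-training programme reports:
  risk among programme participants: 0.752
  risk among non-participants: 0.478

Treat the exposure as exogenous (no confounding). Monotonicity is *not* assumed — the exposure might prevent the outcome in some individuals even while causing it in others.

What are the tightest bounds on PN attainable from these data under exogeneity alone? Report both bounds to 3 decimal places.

Let p₁ = 0.752, p₀ = 0.478.
Under exogeneity alone the bounds on PN are max{0,(p₁−p₀)/p₁} ≤ PN ≤ min{1,(1−p₀)/p₁}.
  lower = (p₁ − p₀)/p₁ = 0.274 / 0.752 ≈ 0.3644
  upper = min{1, (1 − p₀)/p₁} = 0.522 / 0.752 ≈ 0.6941

0.364 ≤ PN ≤ 0.694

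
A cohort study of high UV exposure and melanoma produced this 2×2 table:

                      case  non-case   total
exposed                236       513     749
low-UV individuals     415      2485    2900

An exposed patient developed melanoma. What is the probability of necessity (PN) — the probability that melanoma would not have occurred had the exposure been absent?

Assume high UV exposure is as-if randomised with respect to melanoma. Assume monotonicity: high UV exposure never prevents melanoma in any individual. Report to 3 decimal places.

PN ≈ 0.546

p₁ = P(outcome | exposed) = 236/749 = 0.31509
p₀ = P(outcome | unexposed) = 415/2900 = 0.1431
Under exogeneity and monotonicity, PN = (p₁ − p₀) / p₁.
PN = (0.31509 − 0.1431) / 0.31509 = 0.17198 / 0.31509 ≈ 0.5458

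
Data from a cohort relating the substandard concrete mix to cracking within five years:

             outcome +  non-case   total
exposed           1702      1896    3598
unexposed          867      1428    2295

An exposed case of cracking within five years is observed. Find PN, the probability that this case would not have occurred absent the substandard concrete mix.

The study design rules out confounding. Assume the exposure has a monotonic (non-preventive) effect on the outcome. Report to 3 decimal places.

p₁ = P(outcome | exposed) = 1702/3598 = 0.47304
p₀ = P(outcome | unexposed) = 867/2295 = 0.37778
Under exogeneity and monotonicity, PN = (p₁ − p₀)/p₁.
PN = (0.47304 − 0.37778) / 0.47304 ≈ 0.2014

PN ≈ 0.201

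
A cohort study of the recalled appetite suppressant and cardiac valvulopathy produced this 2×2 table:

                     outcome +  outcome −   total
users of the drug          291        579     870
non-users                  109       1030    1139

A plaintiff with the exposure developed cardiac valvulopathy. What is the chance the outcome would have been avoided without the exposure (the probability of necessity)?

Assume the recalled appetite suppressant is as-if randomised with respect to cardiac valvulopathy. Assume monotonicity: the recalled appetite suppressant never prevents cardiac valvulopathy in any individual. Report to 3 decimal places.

p₁ = P(outcome | exposed) = 291/870 = 0.33448
p₀ = P(outcome | unexposed) = 109/1139 = 0.095698
Under exogeneity and monotonicity, PN = (p₁ − p₀) / p₁.
PN = (0.33448 − 0.095698) / 0.33448 = 0.23878 / 0.33448 ≈ 0.7139

PN ≈ 0.714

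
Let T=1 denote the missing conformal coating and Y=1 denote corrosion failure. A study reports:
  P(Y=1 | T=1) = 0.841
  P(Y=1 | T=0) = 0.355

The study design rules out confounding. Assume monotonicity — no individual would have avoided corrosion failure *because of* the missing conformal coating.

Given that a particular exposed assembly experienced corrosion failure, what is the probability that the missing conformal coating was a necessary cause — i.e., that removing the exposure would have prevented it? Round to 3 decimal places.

PN ≈ 0.578

Let p₁ = 0.841, p₀ = 0.355.
Under exogeneity and monotonicity, PN = (p₁ − p₀) / p₁.
PN = (0.841 − 0.355) / 0.841 = 0.486 / 0.841 ≈ 0.5779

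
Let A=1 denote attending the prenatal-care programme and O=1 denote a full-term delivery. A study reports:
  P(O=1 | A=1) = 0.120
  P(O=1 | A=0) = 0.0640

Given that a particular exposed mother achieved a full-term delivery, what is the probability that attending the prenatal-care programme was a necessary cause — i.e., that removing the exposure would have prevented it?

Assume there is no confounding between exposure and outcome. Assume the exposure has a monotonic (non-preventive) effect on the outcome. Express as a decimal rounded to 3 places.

PN ≈ 0.467

Let p₁ = 0.12, p₀ = 0.064.
Under exogeneity and monotonicity, PN = (p₁ − p₀) / p₁.
PN = (0.12 − 0.064) / 0.12 = 0.056 / 0.12 ≈ 0.4667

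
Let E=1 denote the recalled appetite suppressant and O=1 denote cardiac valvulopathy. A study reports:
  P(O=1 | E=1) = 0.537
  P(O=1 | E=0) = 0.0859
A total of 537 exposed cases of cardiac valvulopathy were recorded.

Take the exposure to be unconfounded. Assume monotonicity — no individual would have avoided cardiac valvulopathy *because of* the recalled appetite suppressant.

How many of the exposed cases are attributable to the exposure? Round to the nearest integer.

about 451 cases

Let p₁ = 0.537, p₀ = 0.0859.
PN = (p₁ − p₀)/p₁ = (0.537 − 0.0859) / 0.537 ≈ 0.84004.
Attributable cases ≈ PN × (exposed cases) = 0.84004 × 537 ≈ 451.10.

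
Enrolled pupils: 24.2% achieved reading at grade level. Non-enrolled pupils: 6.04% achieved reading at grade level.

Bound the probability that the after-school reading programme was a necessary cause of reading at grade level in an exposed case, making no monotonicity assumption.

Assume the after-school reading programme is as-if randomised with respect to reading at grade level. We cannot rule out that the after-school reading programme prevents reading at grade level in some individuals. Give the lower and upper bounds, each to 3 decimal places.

0.750 ≤ PN ≤ 1.000

p₁ = 0.242, p₀ = 0.0604.
Under exogeneity alone the bounds on PN are max{0,(p₁−p₀)/p₁} ≤ PN ≤ min{1,(1−p₀)/p₁}.
  lower = (p₁ − p₀)/p₁ = 0.1816 / 0.242 ≈ 0.7504
  upper = min{1, (1 − p₀)/p₁} = 0.9396 / 0.242 ≈ 3.8826 → capped at 1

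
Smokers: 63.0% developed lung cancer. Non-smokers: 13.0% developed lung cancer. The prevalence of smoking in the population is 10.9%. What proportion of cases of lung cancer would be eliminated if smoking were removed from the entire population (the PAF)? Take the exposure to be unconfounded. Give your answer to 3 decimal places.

PAF ≈ 0.295

p₁ = 0.63, p₀ = 0.13.
Overall risk P(Y=1) = π·p₁ + (1−π)·p₀ = 0.109×0.63 + 0.891×0.13 = 0.1845.
Under exogeneity, PAF = [P(Y=1) − p₀] / P(Y=1).
PAF = (0.1845 − 0.13) / 0.1845 ≈ 0.2954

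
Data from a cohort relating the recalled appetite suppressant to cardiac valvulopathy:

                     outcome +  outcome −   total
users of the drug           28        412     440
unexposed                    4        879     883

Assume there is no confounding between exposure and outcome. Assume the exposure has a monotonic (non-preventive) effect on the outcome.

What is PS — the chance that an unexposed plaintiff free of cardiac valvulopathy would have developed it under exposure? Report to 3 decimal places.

PS ≈ 0.059

p₁ = P(outcome | exposed) = 28/440 = 0.063636
p₀ = P(outcome | unexposed) = 4/883 = 0.00453
Under exogeneity and monotonicity, PS = (p₁ − p₀) / (1 − p₀).
PS = (0.063636 − 0.00453) / (1 − 0.00453) = 0.059106 / 0.99547 ≈ 0.0594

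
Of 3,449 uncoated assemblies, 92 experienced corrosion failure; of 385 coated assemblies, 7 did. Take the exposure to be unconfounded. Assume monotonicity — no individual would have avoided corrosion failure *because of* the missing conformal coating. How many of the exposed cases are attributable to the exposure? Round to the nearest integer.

p₁ = P(outcome | exposed) = 92/3449 = 0.026674
p₀ = P(outcome | unexposed) = 7/385 = 0.018182
PN = (p₁ − p₀)/p₁ = (0.026674 − 0.018182) / 0.026674 ≈ 0.31838.
Attributable cases ≈ PN × (exposed cases) = 0.31838 × 92 ≈ 29.29.

about 29 cases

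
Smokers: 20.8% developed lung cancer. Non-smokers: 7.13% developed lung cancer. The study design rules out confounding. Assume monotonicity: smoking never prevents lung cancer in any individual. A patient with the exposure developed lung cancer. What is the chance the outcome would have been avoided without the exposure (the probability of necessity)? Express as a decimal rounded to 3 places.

p₁ = 0.208, p₀ = 0.0713.
Under exogeneity and monotonicity, PN = (p₁ − p₀) / p₁.
PN = (0.208 − 0.0713) / 0.208 = 0.1367 / 0.208 ≈ 0.6572

PN ≈ 0.657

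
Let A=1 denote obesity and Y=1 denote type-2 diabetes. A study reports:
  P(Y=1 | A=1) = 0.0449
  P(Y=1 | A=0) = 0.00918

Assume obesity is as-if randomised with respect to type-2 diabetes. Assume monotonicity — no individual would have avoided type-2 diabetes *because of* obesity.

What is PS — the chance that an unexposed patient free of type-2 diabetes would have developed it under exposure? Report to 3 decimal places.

PS ≈ 0.036

Let p₁ = 0.0449, p₀ = 0.00918.
Under exogeneity and monotonicity, PS = (p₁ − p₀) / (1 − p₀).
PS = (0.0449 − 0.00918) / (1 − 0.00918) = 0.03572 / 0.99082 ≈ 0.0361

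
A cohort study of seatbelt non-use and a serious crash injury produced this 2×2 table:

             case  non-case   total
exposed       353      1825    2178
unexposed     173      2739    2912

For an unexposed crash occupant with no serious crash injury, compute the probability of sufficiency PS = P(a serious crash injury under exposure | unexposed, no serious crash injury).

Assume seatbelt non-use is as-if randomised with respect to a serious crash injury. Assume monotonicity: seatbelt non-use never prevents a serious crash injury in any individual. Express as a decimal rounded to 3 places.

p₁ = P(outcome | exposed) = 353/2178 = 0.16208
p₀ = P(outcome | unexposed) = 173/2912 = 0.059409
Under exogeneity and monotonicity, PS = (p₁ − p₀) / (1 − p₀).
PS = (0.16208 − 0.059409) / (1 − 0.059409) = 0.10267 / 0.94059 ≈ 0.1092

PS ≈ 0.109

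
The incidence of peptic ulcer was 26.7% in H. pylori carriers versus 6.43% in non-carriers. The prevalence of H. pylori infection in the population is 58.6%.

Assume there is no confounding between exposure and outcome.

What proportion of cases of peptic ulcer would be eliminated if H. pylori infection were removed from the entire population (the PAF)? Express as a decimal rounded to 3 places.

p₁ = 0.267, p₀ = 0.0643.
Overall risk P(Y=1) = π·p₁ + (1−π)·p₀ = 0.586×0.267 + 0.414×0.0643 = 0.18308.
Under exogeneity, PAF = [P(Y=1) − p₀] / P(Y=1).
PAF = (0.18308 − 0.0643) / 0.18308 ≈ 0.6488

PAF ≈ 0.649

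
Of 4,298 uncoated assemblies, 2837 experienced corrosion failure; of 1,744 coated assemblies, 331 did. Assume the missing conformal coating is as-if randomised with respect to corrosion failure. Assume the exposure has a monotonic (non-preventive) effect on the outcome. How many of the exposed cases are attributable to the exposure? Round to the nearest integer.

about 2021 cases

p₁ = P(outcome | exposed) = 2837/4298 = 0.66007
p₀ = P(outcome | unexposed) = 331/1744 = 0.18979
PN = (p₁ − p₀)/p₁ = (0.66007 − 0.18979) / 0.66007 ≈ 0.71247.
Attributable cases ≈ PN × (exposed cases) = 0.71247 × 2837 ≈ 2021.27.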